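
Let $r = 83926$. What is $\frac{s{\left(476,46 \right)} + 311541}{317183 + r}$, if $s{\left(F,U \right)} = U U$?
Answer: $\frac{313657}{401109} \approx 0.78197$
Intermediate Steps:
$s{\left(F,U \right)} = U^{2}$
$\frac{s{\left(476,46 \right)} + 311541}{317183 + r} = \frac{46^{2} + 311541}{317183 + 83926} = \frac{2116 + 311541}{401109} = 313657 \cdot \frac{1}{401109} = \frac{313657}{401109}$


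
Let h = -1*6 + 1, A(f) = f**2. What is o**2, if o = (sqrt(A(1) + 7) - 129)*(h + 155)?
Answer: 374602500 - 11610000*sqrt(2) ≈ 3.5818e+8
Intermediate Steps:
h = -5 (h = -6 + 1 = -5)
o = -19350 + 300*sqrt(2) (o = (sqrt(1**2 + 7) - 129)*(-5 + 155) = (sqrt(1 + 7) - 129)*150 = (sqrt(8) - 129)*150 = (2*sqrt(2) - 129)*150 = (-129 + 2*sqrt(2))*150 = -19350 + 300*sqrt(2) ≈ -18926.)
o**2 = (-19350 + 300*sqrt(2))**2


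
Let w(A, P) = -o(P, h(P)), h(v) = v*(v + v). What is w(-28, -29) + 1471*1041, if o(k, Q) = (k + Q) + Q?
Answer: 1527976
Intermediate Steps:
h(v) = 2*v**2 (h(v) = v*(2*v) = 2*v**2)
o(k, Q) = k + 2*Q (o(k, Q) = (Q + k) + Q = k + 2*Q)
w(A, P) = -P - 4*P**2 (w(A, P) = -(P + 2*(2*P**2)) = -(P + 4*P**2) = -P - 4*P**2)
w(-28, -29) + 1471*1041 = -29*(-1 - 4*(-29)) + 1471*1041 = -29*(-1 + 116) + 1531311 = -29*115 + 1531311 = -3335 + 1531311 = 1527976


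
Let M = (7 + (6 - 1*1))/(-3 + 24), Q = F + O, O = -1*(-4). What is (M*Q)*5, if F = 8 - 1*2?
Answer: 200/7 ≈ 28.571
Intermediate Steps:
F = 6 (F = 8 - 2 = 6)
O = 4
Q = 10 (Q = 6 + 4 = 10)
M = 4/7 (M = (7 + (6 - 1))/21 = (7 + 5)*(1/21) = 12*(1/21) = 4/7 ≈ 0.57143)
(M*Q)*5 = ((4/7)*10)*5 = (40/7)*5 = 200/7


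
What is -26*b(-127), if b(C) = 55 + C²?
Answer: -420784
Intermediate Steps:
-26*b(-127) = -26*(55 + (-127)²) = -26*(55 + 16129) = -26*16184 = -420784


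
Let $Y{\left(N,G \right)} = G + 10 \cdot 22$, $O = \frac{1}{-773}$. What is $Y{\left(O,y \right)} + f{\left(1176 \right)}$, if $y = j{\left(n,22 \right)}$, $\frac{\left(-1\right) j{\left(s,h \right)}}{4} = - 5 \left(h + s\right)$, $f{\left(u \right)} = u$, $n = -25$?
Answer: $1336$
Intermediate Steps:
$O = - \frac{1}{773} \approx -0.0012937$
$j{\left(s,h \right)} = 20 h + 20 s$ ($j{\left(s,h \right)} = - 4 \left(- 5 \left(h + s\right)\right) = - 4 \left(- 5 h - 5 s\right) = 20 h + 20 s$)
$y = -60$ ($y = 20 \cdot 22 + 20 \left(-25\right) = 440 - 500 = -60$)
$Y{\left(N,G \right)} = 220 + G$ ($Y{\left(N,G \right)} = G + 220 = 220 + G$)
$Y{\left(O,y \right)} + f{\left(1176 \right)} = \left(220 - 60\right) + 1176 = 160 + 1176 = 1336$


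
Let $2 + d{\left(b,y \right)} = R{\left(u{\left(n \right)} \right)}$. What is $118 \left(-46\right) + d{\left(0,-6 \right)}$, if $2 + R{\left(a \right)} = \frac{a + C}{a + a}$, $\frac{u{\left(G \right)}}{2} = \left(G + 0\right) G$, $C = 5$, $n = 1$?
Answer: $- \frac{21721}{4} \approx -5430.3$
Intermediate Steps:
$u{\left(G \right)} = 2 G^{2}$ ($u{\left(G \right)} = 2 \left(G + 0\right) G = 2 G G = 2 G^{2}$)
$R{\left(a \right)} = -2 + \frac{5 + a}{2 a}$ ($R{\left(a \right)} = -2 + \frac{a + 5}{a + a} = -2 + \frac{5 + a}{2 a}$)
$d{\left(b,y \right)} = - \frac{9}{4}$ ($d{\left(b,y \right)} = -2 + \frac{5 - 3 \cdot 2 \cdot 1^{2}}{2 \cdot 2 \cdot 1^{2}} = -2 + \frac{5 - 3 \cdot 2 \cdot 1}{2 \cdot 2 \cdot 1} = -2 + \frac{5 - 6}{2 \cdot 2} = -2 + \frac{1}{2} \cdot \frac{1}{2} \left(5 - 6\right) = -2 + \frac{1}{2} \cdot \frac{1}{2} \left(-1\right) = -2 - \frac{1}{4} = - \frac{9}{4}$)
$118 \left(-46\right) + d{\left(0,-6 \right)} = 118 \left(-46\right) - \frac{9}{4} = -5428 - \frac{9}{4} = - \frac{21721}{4}$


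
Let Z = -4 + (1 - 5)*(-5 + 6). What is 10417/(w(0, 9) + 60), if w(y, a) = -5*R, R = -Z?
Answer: 10417/20 ≈ 520.85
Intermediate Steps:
Z = -8 (Z = -4 - 4*1 = -4 - 4 = -8)
R = 8 (R = -1*(-8) = 8)
w(y, a) = -40 (w(y, a) = -5*8 = -40)
10417/(w(0, 9) + 60) = 10417/(-40 + 60) = 10417/20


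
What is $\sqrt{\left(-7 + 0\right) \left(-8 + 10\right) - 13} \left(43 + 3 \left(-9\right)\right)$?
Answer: $48 i \sqrt{3} \approx 83.138 i$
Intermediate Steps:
$\sqrt{\left(-7 + 0\right) \left(-8 + 10\right) - 13} \left(43 + 3 \left(-9\right)\right) = \sqrt{\left(-7\right) 2 - 13} \left(43 - 27\right) = \sqrt{-14 - 13} \cdot 16 = \sqrt{-27} \cdot 16 = 3 i \sqrt{3} \cdot 16 = 48 i \sqrt{3}$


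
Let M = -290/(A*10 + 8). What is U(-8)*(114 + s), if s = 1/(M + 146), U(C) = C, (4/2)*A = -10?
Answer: -2928600/3211 ≈ -912.05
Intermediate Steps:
A = -5 (A = (1/2)*(-10) = -5)
M = 145/21 (M = -290/(-5*10 + 8) = -290/(-50 + 8) = -290/(-42) = -290*(-1/42) = 145/21 ≈ 6.9048)
s = 21/3211 (s = 1/(145/21 + 146) = 1/(3211/21) = 21/3211 ≈ 0.0065400)
U(-8)*(114 + s) = -8*(114 + 21/3211) = -8*366075/3211 = -2928600/3211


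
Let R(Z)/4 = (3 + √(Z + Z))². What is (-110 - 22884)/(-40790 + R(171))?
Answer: 226410421/387765001 + 413892*√38/387765001 ≈ 0.59047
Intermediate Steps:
R(Z) = 4*(3 + √2*√Z)² (R(Z) = 4*(3 + √(Z + Z))² = 4*(3 + √(2*Z))² = 4*(3 + √2*√Z)²)
(-110 - 22884)/(-40790 + R(171)) = (-110 - 22884)/(-40790 + 4*(3 + √2*√171)²) = -22994/(-40790 + 4*(3 + √2*(3*√19))²) = -22994/(-40790 + 4*(3 + 3*√38)²)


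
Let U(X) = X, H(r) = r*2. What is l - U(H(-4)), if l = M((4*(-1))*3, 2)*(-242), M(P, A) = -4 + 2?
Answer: 492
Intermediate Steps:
M(P, A) = -2
H(r) = 2*r
l = 484 (l = -2*(-242) = 484)
l - U(H(-4)) = 484 - 2*(-4) = 484 - 1*(-8) = 484 + 8 = 492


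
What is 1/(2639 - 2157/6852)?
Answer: 2284/6026757 ≈ 0.00037898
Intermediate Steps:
1/(2639 - 2157/6852) = 1/(2639 - 2157*1/6852) = 1/(2639 - 719/2284) = 1/(6026757/2284) = 2284/6026757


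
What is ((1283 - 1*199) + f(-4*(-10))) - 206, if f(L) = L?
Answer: 918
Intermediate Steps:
((1283 - 1*199) + f(-4*(-10))) - 206 = ((1283 - 1*199) - 4*(-10)) - 206 = ((1283 - 199) + 40) - 206 = (1084 + 40) - 206 = 1124 - 206 = 918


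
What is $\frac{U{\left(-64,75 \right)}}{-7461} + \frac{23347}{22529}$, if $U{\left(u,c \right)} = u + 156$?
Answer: $\frac{172119299}{168088869} \approx 1.024$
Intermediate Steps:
$U{\left(u,c \right)} = 156 + u$
$\frac{U{\left(-64,75 \right)}}{-7461} + \frac{23347}{22529} = \frac{156 - 64}{-7461} + \frac{23347}{22529} = 92 \left(- \frac{1}{7461}\right) + 23347 \cdot \frac{1}{22529} = - \frac{92}{7461} + \frac{23347}{22529} = \frac{172119299}{168088869}$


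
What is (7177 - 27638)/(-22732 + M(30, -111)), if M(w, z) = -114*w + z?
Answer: 20461/26263 ≈ 0.77908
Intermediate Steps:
M(w, z) = z - 114*w
(7177 - 27638)/(-22732 + M(30, -111)) = (7177 - 27638)/(-22732 + (-111 - 114*30)) = -20461/(-22732 + (-111 - 3420)) = -20461/(-22732 - 3531) = -20461/(-26263) = -20461*(-1/26263) = 20461/26263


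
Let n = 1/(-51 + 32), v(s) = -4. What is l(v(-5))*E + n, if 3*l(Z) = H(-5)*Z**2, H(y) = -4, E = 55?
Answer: -66883/57 ≈ -1173.4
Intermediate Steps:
n = -1/19 (n = 1/(-19) = -1/19 ≈ -0.052632)
l(Z) = -4*Z**2/3 (l(Z) = (-4*Z**2)/3 = -4*Z**2/3)
l(v(-5))*E + n = -4/3*(-4)**2*55 - 1/19 = -4/3*16*55 - 1/19 = -64/3*55 - 1/19 = -3520/3 - 1/19 = -66883/57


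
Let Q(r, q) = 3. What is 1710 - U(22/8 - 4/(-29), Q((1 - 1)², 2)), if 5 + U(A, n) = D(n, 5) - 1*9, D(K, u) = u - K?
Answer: 1722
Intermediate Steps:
U(A, n) = -9 - n (U(A, n) = -5 + ((5 - n) - 1*9) = -5 + ((5 - n) - 9) = -5 + (-4 - n) = -9 - n)
1710 - U(22/8 - 4/(-29), Q((1 - 1)², 2)) = 1710 - (-9 - 1*3) = 1710 - (-9 - 3) = 1710 - 1*(-12) = 1710 + 12 = 1722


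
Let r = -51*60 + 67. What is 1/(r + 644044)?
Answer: 1/641051 ≈ 1.5599e-6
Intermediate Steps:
r = -2993 (r = -3060 + 67 = -2993)
1/(r + 644044) = 1/(-2993 + 644044) = 1/641051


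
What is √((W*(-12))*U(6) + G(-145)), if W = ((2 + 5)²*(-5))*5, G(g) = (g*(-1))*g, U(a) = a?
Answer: 5*√2687 ≈ 259.18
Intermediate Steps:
G(g) = -g² (G(g) = (-g)*g = -g²)
W = -1225 (W = (7²*(-5))*5 = (49*(-5))*5 = -245*5 = -1225)
√((W*(-12))*U(6) + G(-145)) = √(-1225*(-12)*6 - 1*(-145)²) = √(14700*6 - 1*21025) = √(88200 - 21025) = √67175 = 5*√2687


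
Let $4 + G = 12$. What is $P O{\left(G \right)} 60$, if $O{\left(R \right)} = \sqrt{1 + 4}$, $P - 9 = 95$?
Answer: $6240 \sqrt{5} \approx 13953.0$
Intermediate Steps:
$P = 104$ ($P = 9 + 95 = 104$)
$G = 8$ ($G = -4 + 12 = 8$)
$O{\left(R \right)} = \sqrt{5}$
$P O{\left(G \right)} 60 = 104 \sqrt{5} \cdot 60 = 6240 \sqrt{5}$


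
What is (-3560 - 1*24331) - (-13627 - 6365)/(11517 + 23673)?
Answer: -9622199/345 ≈ -27890.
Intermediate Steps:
(-3560 - 1*24331) - (-13627 - 6365)/(11517 + 23673) = (-3560 - 24331) - (-19992)/35190 = -27891 - (-19992)/35190 = -27891 - 1*(-196/345) = -27891 + 196/345 = -9622199/345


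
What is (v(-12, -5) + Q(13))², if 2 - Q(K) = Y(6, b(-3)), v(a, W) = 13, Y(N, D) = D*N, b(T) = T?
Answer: 1089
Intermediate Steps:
Q(K) = 20 (Q(K) = 2 - (-3)*6 = 2 - 1*(-18) = 2 + 18 = 20)
(v(-12, -5) + Q(13))² = (13 + 20)² = 33² = 1089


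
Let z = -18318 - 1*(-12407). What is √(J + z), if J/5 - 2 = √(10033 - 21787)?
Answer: √(-5901 + 15*I*√1306) ≈ 3.5246 + 76.899*I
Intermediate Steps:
J = 10 + 15*I*√1306 (J = 10 + 5*√(10033 - 21787) = 10 + 5*√(-11754) = 10 + 5*(3*I*√1306) = 10 + 15*I*√1306 ≈ 10.0 + 542.08*I)
z = -5911 (z = -18318 + 12407 = -5911)
√(J + z) = √((10 + 15*I*√1306) - 5911) = √(-5901 + 15*I*√1306)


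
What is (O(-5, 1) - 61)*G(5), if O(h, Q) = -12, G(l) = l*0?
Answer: 0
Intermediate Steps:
G(l) = 0
(O(-5, 1) - 61)*G(5) = (-12 - 61)*0 = -73*0 = 0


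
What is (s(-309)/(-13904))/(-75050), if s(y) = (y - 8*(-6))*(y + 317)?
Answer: -261/130436900 ≈ -2.0010e-6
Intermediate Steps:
s(y) = (48 + y)*(317 + y) (s(y) = (y + 48)*(317 + y) = (48 + y)*(317 + y))
(s(-309)/(-13904))/(-75050) = ((15216 + (-309)² + 365*(-309))/(-13904))/(-75050) = ((15216 + 95481 - 112785)*(-1/13904))*(-1/75050) = -2088*(-1/13904)*(-1/75050) = (261/1738)*(-1/75050) = -261/130436900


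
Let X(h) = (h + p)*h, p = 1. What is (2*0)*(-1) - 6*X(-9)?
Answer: -432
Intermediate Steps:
X(h) = h*(1 + h) (X(h) = (h + 1)*h = (1 + h)*h = h*(1 + h))
(2*0)*(-1) - 6*X(-9) = (2*0)*(-1) - (-54)*(1 - 9) = 0*(-1) - (-54)*(-8) = 0 - 6*72 = 0 - 432 = -432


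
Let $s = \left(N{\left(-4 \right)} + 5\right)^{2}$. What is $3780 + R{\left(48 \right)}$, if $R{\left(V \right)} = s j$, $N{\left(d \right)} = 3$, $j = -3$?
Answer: $3588$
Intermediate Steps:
$s = 64$ ($s = \left(3 + 5\right)^{2} = 8^{2} = 64$)
$R{\left(V \right)} = -192$ ($R{\left(V \right)} = 64 \left(-3\right) = -192$)
$3780 + R{\left(48 \right)} = 3780 - 192 = 3588$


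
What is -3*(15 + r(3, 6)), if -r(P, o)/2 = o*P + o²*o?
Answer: 1359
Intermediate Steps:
r(P, o) = -2*o³ - 2*P*o (r(P, o) = -2*(o*P + o²*o) = -2*(P*o + o³) = -2*(o³ + P*o) = -2*o³ - 2*P*o)
-3*(15 + r(3, 6)) = -3*(15 - 2*6*(3 + 6²)) = -3*(15 - 2*6*(3 + 36)) = -3*(15 - 2*6*39) = -3*(15 - 468) = -3*(-453) = 1359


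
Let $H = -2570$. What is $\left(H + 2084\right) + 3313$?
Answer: $2827$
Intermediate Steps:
$\left(H + 2084\right) + 3313 = \left(-2570 + 2084\right) + 3313 = -486 + 3313 = 2827$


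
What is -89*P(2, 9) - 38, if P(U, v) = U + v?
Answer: -1017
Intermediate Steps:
-89*P(2, 9) - 38 = -89*(2 + 9) - 38 = -89*11 - 38 = -979 - 38 = -1017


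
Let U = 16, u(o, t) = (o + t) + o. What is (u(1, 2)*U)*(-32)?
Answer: -2048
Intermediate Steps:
u(o, t) = t + 2*o
(u(1, 2)*U)*(-32) = ((2 + 2*1)*16)*(-32) = ((2 + 2)*16)*(-32) = (4*16)*(-32) = 64*(-32) = -2048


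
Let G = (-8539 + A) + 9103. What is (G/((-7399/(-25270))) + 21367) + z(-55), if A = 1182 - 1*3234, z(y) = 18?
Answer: 17232265/1057 ≈ 16303.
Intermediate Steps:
A = -2052 (A = 1182 - 3234 = -2052)
G = -1488 (G = (-8539 - 2052) + 9103 = -10591 + 9103 = -1488)
(G/((-7399/(-25270))) + 21367) + z(-55) = (-1488/((-7399/(-25270))) + 21367) + 18 = (-1488/((-7399*(-1/25270))) + 21367) + 18 = (-1488/1057/3610 + 21367) + 18 = (-1488*3610/1057 + 21367) + 18 = (-5371680/1057 + 21367) + 18 = 17213239/1057 + 18 = 17232265/1057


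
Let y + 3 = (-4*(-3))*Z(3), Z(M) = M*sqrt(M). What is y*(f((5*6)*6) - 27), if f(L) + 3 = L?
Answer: -450 + 5400*sqrt(3) ≈ 8903.1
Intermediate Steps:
f(L) = -3 + L
Z(M) = M**(3/2)
y = -3 + 36*sqrt(3) (y = -3 + (-4*(-3))*3**(3/2) = -3 + 12*(3*sqrt(3)) = -3 + 36*sqrt(3) ≈ 59.354)
y*(f((5*6)*6) - 27) = (-3 + 36*sqrt(3))*((-3 + (5*6)*6) - 27) = (-3 + 36*sqrt(3))*((-3 + 30*6) - 27) = (-3 + 36*sqrt(3))*((-3 + 180) - 27) = (-3 + 36*sqrt(3))*(177 - 27) = (-3 + 36*sqrt(3))*150 = -450 + 5400*sqrt(3)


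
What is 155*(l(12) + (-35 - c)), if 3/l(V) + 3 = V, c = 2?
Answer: -17050/3 ≈ -5683.3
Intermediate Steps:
l(V) = 3/(-3 + V)
155*(l(12) + (-35 - c)) = 155*(3/(-3 + 12) + (-35 - 1*2)) = 155*(3/9 + (-35 - 2)) = 155*(3*(⅑) - 37) = 155*(⅓ - 37) = 155*(-110/3) = -17050/3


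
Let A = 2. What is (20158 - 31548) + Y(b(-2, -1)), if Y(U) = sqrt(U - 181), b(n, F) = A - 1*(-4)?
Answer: -11390 + 5*I*sqrt(7) ≈ -11390.0 + 13.229*I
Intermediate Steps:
b(n, F) = 6 (b(n, F) = 2 - 1*(-4) = 2 + 4 = 6)
Y(U) = sqrt(-181 + U)
(20158 - 31548) + Y(b(-2, -1)) = (20158 - 31548) + sqrt(-181 + 6) = -11390 + sqrt(-175) = -11390 + 5*I*sqrt(7)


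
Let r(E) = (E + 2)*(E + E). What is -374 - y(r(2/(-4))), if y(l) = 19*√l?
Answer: -374 - 19*I*√6/2 ≈ -374.0 - 23.27*I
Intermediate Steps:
r(E) = 2*E*(2 + E) (r(E) = (2 + E)*(2*E) = 2*E*(2 + E))
-374 - y(r(2/(-4))) = -374 - 19*√(2*(2/(-4))*(2 + 2/(-4))) = -374 - 19*√(2*(2*(-¼))*(2 + 2*(-¼))) = -374 - 19*√(2*(-½)*(2 - ½)) = -374 - 19*√(2*(-½)*(3/2)) = -374 - 19*√(-3/2) = -374 - 19*I*√6/2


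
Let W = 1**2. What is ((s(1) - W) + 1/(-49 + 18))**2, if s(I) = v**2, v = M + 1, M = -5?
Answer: 215296/961 ≈ 224.03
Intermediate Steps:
v = -4 (v = -5 + 1 = -4)
W = 1
s(I) = 16 (s(I) = (-4)**2 = 16)
((s(1) - W) + 1/(-49 + 18))**2 = ((16 - 1*1) + 1/(-49 + 18))**2 = ((16 - 1) + 1/(-31))**2 = (15 - 1/31)**2 = (464/31)**2 = 215296/961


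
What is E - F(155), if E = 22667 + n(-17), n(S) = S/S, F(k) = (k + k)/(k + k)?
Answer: 22667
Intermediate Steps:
F(k) = 1 (F(k) = (2*k)/((2*k)) = (2*k)*(1/(2*k)) = 1)
n(S) = 1
E = 22668 (E = 22667 + 1 = 22668)
E - F(155) = 22668 - 1*1 = 22668 - 1 = 22667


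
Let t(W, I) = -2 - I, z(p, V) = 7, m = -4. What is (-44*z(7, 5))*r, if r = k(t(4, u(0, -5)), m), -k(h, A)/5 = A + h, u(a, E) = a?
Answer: -9240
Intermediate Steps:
k(h, A) = -5*A - 5*h (k(h, A) = -5*(A + h) = -5*A - 5*h)
r = 30 (r = -5*(-4) - 5*(-2 - 1*0) = 20 - 5*(-2 + 0) = 20 - 5*(-2) = 20 + 10 = 30)
(-44*z(7, 5))*r = -44*7*30 = -308*30 = -9240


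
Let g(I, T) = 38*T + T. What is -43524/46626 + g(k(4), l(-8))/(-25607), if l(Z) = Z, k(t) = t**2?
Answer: -183328626/198991997 ≈ -0.92129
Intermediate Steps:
g(I, T) = 39*T
-43524/46626 + g(k(4), l(-8))/(-25607) = -43524/46626 + (39*(-8))/(-25607) = -43524*1/46626 - 312*(-1/25607) = -7254/7771 + 312/25607 = -183328626/198991997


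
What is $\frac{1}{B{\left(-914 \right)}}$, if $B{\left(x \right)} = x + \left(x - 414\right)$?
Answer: $- \frac{1}{2242} \approx -0.00044603$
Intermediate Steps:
$B{\left(x \right)} = -414 + 2 x$ ($B{\left(x \right)} = x + \left(-414 + x\right) = -414 + 2 x$)
$\frac{1}{B{\left(-914 \right)}} = \frac{1}{-414 + 2 \left(-914\right)} = \frac{1}{-414 - 1828} = \frac{1}{-2242} = - \frac{1}{2242}$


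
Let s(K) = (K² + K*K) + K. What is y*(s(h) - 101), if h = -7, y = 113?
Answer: -1130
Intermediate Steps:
s(K) = K + 2*K² (s(K) = (K² + K²) + K = 2*K² + K = K + 2*K²)
y*(s(h) - 101) = 113*(-7*(1 + 2*(-7)) - 101) = 113*(-7*(1 - 14) - 101) = 113*(-7*(-13) - 101) = 113*(91 - 101) = 113*(-10) = -1130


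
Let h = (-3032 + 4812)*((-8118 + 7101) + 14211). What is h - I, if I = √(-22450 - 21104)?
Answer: 23485320 - I*√43554 ≈ 2.3485e+7 - 208.7*I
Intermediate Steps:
I = I*√43554 (I = √(-43554) = I*√43554 ≈ 208.7*I)
h = 23485320 (h = 1780*(-1017 + 14211) = 1780*13194 = 23485320)
h - I = 23485320 - I*√43554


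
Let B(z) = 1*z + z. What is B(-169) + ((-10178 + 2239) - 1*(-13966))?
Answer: 5689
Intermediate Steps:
B(z) = 2*z (B(z) = z + z = 2*z)
B(-169) + ((-10178 + 2239) - 1*(-13966)) = 2*(-169) + ((-10178 + 2239) - 1*(-13966)) = -338 + (-7939 + 13966) = -338 + 6027 = 5689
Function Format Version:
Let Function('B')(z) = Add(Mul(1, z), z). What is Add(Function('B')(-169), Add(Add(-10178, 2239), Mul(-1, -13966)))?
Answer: 5689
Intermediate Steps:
Function('B')(z) = Mul(2, z) (Function('B')(z) = Add(z, z) = Mul(2, z))
Add(Function('B')(-169), Add(Add(-10178, 2239), Mul(-1, -13966))) = Add(Mul(2, -169), Add(Add(-10178, 2239), Mul(-1, -13966))) = Add(-338, Add(-7939, 13966)) = Add(-338, 6027) = 5689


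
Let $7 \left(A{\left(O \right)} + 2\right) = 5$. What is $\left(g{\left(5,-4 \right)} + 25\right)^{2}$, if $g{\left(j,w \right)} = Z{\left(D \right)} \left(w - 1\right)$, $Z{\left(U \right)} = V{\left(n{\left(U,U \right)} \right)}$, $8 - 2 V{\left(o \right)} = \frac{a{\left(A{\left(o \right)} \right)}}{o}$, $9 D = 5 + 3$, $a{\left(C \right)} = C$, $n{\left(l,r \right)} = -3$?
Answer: $\frac{7225}{196} \approx 36.862$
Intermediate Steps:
$A{\left(O \right)} = - \frac{9}{7}$ ($A{\left(O \right)} = -2 + \frac{1}{7} \cdot 5 = -2 + \frac{5}{7} = - \frac{9}{7}$)
$D = \frac{8}{9}$ ($D = \frac{5 + 3}{9} = \frac{1}{9} \cdot 8 = \frac{8}{9} \approx 0.88889$)
$V{\left(o \right)} = 4 + \frac{9}{14 o}$ ($V{\left(o \right)} = 4 - \frac{\left(- \frac{9}{7}\right) \frac{1}{o}}{2} = 4 + \frac{9}{14 o}$)
$Z{\left(U \right)} = \frac{53}{14}$ ($Z{\left(U \right)} = 4 + \frac{9}{14 \left(-3\right)} = 4 + \frac{9}{14} \left(- \frac{1}{3}\right) = 4 - \frac{3}{14} = \frac{53}{14}$)
$g{\left(j,w \right)} = - \frac{53}{14} + \frac{53 w}{14}$ ($g{\left(j,w \right)} = \frac{53 \left(w - 1\right)}{14} = \frac{53 \left(-1 + w\right)}{14} = - \frac{53}{14} + \frac{53 w}{14}$)
$\left(g{\left(5,-4 \right)} + 25\right)^{2} = \left(\left(- \frac{53}{14} + \frac{53}{14} \left(-4\right)\right) + 25\right)^{2} = \left(\left(- \frac{53}{14} - \frac{106}{7}\right) + 25\right)^{2} = \left(- \frac{265}{14} + 25\right)^{2} = \left(\frac{85}{14}\right)^{2} = \frac{7225}{196}$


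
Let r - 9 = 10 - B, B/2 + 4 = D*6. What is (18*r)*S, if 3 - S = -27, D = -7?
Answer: 59940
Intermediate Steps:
S = 30 (S = 3 - 1*(-27) = 3 + 27 = 30)
B = -92 (B = -8 + 2*(-7*6) = -8 + 2*(-42) = -8 - 84 = -92)
r = 111 (r = 9 + (10 - 1*(-92)) = 9 + (10 + 92) = 9 + 102 = 111)
(18*r)*S = (18*111)*30 = 1998*30 = 59940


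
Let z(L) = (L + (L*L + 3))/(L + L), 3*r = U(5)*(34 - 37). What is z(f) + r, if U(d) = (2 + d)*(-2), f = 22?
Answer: 1125/44 ≈ 25.568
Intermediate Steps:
U(d) = -4 - 2*d
r = 14 (r = ((-4 - 2*5)*(34 - 37))/3 = ((-4 - 10)*(-3))/3 = (-14*(-3))/3 = (1/3)*42 = 14)
z(L) = (3 + L + L**2)/(2*L) (z(L) = (L + (L**2 + 3))/((2*L)) = (L + (3 + L**2))*(1/(2*L)) = (3 + L + L**2)*(1/(2*L)) = (3 + L + L**2)/(2*L))
z(f) + r = (1/2)*(3 + 22*(1 + 22))/22 + 14 = (1/2)*(1/22)*(3 + 22*23) + 14 = (1/2)*(1/22)*(3 + 506) + 14 = (1/2)*(1/22)*509 + 14 = 509/44 + 14 = 1125/44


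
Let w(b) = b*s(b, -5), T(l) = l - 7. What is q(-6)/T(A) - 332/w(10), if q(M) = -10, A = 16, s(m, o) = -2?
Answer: 697/45 ≈ 15.489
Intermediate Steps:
T(l) = -7 + l
w(b) = -2*b (w(b) = b*(-2) = -2*b)
q(-6)/T(A) - 332/w(10) = -10/(-7 + 16) - 332/((-2*10)) = -10/9 - 332/(-20) = -10*⅑ - 332*(-1/20) = -10/9 + 83/5 = 697/45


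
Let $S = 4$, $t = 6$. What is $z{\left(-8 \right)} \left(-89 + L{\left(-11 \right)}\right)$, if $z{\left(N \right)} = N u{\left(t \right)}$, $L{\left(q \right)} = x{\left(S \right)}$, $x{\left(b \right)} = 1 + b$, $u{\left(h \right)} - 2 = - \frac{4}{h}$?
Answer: $896$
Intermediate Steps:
$u{\left(h \right)} = 2 - \frac{4}{h}$
$L{\left(q \right)} = 5$ ($L{\left(q \right)} = 1 + 4 = 5$)
$z{\left(N \right)} = \frac{4 N}{3}$ ($z{\left(N \right)} = N \left(2 - \frac{4}{6}\right) = N \left(2 - \frac{2}{3}\right) = N \frac{4}{3} = \frac{4 N}{3}$)
$z{\left(-8 \right)} \left(-89 + L{\left(-11 \right)}\right) = \frac{4}{3} \left(-8\right) \left(-89 + 5\right) = \left(- \frac{32}{3}\right) \left(-84\right) = 896$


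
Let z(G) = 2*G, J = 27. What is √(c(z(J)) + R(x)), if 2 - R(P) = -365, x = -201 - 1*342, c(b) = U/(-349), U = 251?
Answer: 58*√13262/349 ≈ 19.138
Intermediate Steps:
c(b) = -251/349 (c(b) = 251/(-349) = 251*(-1/349) = -251/349)
x = -543 (x = -201 - 342 = -543)
R(P) = 367 (R(P) = 2 - 1*(-365) = 2 + 365 = 367)
√(c(z(J)) + R(x)) = √(-251/349 + 367) = √(127832/349) = 58*√13262/349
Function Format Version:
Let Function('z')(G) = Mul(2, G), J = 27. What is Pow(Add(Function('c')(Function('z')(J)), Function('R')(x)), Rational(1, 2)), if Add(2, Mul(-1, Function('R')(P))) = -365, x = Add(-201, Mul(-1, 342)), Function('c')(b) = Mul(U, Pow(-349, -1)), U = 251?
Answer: Mul(Rational(58, 349), Pow(13262, Rational(1, 2))) ≈ 19.138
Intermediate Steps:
Function('c')(b) = Rational(-251, 349) (Function('c')(b) = Mul(251, Pow(-349, -1)) = Mul(251, Rational(-1, 349)) = Rational(-251, 349))
x = -543 (x = Add(-201, -342) = -543)
Function('R')(P) = 367 (Function('R')(P) = Add(2, Mul(-1, -365)) = Add(2, 365) = 367)
Pow(Add(Function('c')(Function('z')(J)), Function('R')(x)), Rational(1, 2)) = Pow(Add(Rational(-251, 349), 367), Rational(1, 2)) = Pow(Rational(127832, 349), Rational(1, 2)) = Mul(Rational(58, 349), Pow(13262, Rational(1, 2)))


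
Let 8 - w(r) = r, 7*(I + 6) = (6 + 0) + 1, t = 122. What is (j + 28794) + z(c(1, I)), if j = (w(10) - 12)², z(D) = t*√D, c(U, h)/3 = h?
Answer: 28990 + 122*I*√15 ≈ 28990.0 + 472.5*I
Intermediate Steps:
I = -5 (I = -6 + ((6 + 0) + 1)/7 = -6 + (6 + 1)/7 = -6 + (⅐)*7 = -6 + 1 = -5)
w(r) = 8 - r
c(U, h) = 3*h
z(D) = 122*√D
j = 196 (j = ((8 - 1*10) - 12)² = ((8 - 10) - 12)² = (-2 - 12)² = (-14)² = 196)
(j + 28794) + z(c(1, I)) = (196 + 28794) + 122*√(3*(-5)) = 28990 + 122*√(-15) = 28990 + 122*(I*√15) = 28990 + 122*I*√15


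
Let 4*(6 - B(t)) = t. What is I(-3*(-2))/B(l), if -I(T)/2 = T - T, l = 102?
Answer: 0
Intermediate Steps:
B(t) = 6 - t/4
I(T) = 0 (I(T) = -2*(T - T) = -2*0 = 0)
I(-3*(-2))/B(l) = 0/(6 - ¼*102) = 0/(6 - 51/2) = 0/(-39/2) = 0*(-2/39) = 0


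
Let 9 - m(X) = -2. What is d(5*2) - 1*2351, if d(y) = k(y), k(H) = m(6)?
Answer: -2340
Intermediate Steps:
m(X) = 11 (m(X) = 9 - 1*(-2) = 9 + 2 = 11)
k(H) = 11
d(y) = 11
d(5*2) - 1*2351 = 11 - 1*2351 = 11 - 2351 = -2340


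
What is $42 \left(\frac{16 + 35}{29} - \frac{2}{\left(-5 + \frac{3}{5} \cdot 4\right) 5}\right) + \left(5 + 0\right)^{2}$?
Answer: $\frac{39707}{377} \approx 105.32$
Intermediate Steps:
$42 \left(\frac{16 + 35}{29} - \frac{2}{\left(-5 + \frac{3}{5} \cdot 4\right) 5}\right) + \left(5 + 0\right)^{2} = 42 \left(51 \cdot \frac{1}{29} - \frac{2}{\left(-5 + 3 \cdot \frac{1}{5} \cdot 4\right) 5}\right) + 5^{2} = 42 \left(\frac{51}{29} - \frac{2}{\left(-5 + \frac{3}{5} \cdot 4\right) 5}\right) + 25 = 42 \left(\frac{51}{29} - \frac{2}{\left(-5 + \frac{12}{5}\right) 5}\right) + 25 = 42 \left(\frac{51}{29} - \frac{2}{\left(- \frac{13}{5}\right) 5}\right) + 25 = 42 \left(\frac{51}{29} - \frac{2}{-13}\right) + 25 = 42 \left(\frac{51}{29} - - \frac{2}{13}\right) + 25 = 42 \left(\frac{51}{29} + \frac{2}{13}\right) + 25 = 42 \cdot \frac{721}{377} + 25 = \frac{30282}{377} + 25 = \frac{39707}{377}$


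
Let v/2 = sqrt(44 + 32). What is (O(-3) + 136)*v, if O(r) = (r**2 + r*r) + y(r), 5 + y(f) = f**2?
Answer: 632*sqrt(19) ≈ 2754.8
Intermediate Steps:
y(f) = -5 + f**2
O(r) = -5 + 3*r**2 (O(r) = (r**2 + r*r) + (-5 + r**2) = (r**2 + r**2) + (-5 + r**2) = 2*r**2 + (-5 + r**2) = -5 + 3*r**2)
v = 4*sqrt(19) (v = 2*sqrt(44 + 32) = 2*sqrt(76) = 2*(2*sqrt(19)) = 4*sqrt(19) ≈ 17.436)
(O(-3) + 136)*v = ((-5 + 3*(-3)**2) + 136)*(4*sqrt(19)) = ((-5 + 3*9) + 136)*(4*sqrt(19)) = ((-5 + 27) + 136)*(4*sqrt(19)) = (22 + 136)*(4*sqrt(19)) = 158*(4*sqrt(19)) = 632*sqrt(19)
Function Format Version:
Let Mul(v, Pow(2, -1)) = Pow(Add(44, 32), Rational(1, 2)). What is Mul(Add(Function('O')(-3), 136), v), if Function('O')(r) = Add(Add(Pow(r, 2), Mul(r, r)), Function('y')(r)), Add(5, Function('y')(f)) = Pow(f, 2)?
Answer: Mul(632, Pow(19, Rational(1, 2))) ≈ 2754.8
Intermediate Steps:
Function('y')(f) = Add(-5, Pow(f, 2))
Function('O')(r) = Add(-5, Mul(3, Pow(r, 2))) (Function('O')(r) = Add(Add(Pow(r, 2), Mul(r, r)), Add(-5, Pow(r, 2))) = Add(Add(Pow(r, 2), Pow(r, 2)), Add(-5, Pow(r, 2))) = Add(Mul(2, Pow(r, 2)), Add(-5, Pow(r, 2))) = Add(-5, Mul(3, Pow(r, 2))))
v = Mul(4, Pow(19, Rational(1, 2))) (v = Mul(2, Pow(Add(44, 32), Rational(1, 2))) = Mul(2, Pow(76, Rational(1, 2))) = Mul(2, Mul(2, Pow(19, Rational(1, 2)))) = Mul(4, Pow(19, Rational(1, 2))) ≈ 17.436)
Mul(Add(Function('O')(-3), 136), v) = Mul(Add(Add(-5, Mul(3, Pow(-3, 2))), 136), Mul(4, Pow(19, Rational(1, 2)))) = Mul(Add(Add(-5, Mul(3, 9)), 136), Mul(4, Pow(19, Rational(1, 2)))) = Mul(Add(Add(-5, 27), 136), Mul(4, Pow(19, Rational(1, 2)))) = Mul(Add(22, 136), Mul(4, Pow(19, Rational(1, 2)))) = Mul(158, Mul(4, Pow(19, Rational(1, 2)))) = Mul(632, Pow(19, Rational(1, 2)))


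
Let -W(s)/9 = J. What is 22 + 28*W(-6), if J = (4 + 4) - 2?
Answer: -1490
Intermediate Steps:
J = 6 (J = 8 - 2 = 6)
W(s) = -54 (W(s) = -9*6 = -54)
22 + 28*W(-6) = 22 + 28*(-54) = 22 - 1512 = -1490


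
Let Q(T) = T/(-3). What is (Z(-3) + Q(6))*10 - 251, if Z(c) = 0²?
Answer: -271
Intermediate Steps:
Z(c) = 0
Q(T) = -T/3 (Q(T) = T*(-⅓) = -T/3)
(Z(-3) + Q(6))*10 - 251 = (0 - ⅓*6)*10 - 251 = (0 - 2)*10 - 251 = -2*10 - 251 = -20 - 251 = -271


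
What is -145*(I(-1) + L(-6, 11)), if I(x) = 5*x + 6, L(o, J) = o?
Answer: 725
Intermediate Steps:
I(x) = 6 + 5*x
-145*(I(-1) + L(-6, 11)) = -145*((6 + 5*(-1)) - 6) = -145*((6 - 5) - 6) = -145*(1 - 6) = -145*(-5) = 725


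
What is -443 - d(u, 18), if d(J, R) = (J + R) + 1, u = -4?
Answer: -458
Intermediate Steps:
d(J, R) = 1 + J + R
-443 - d(u, 18) = -443 - (1 - 4 + 18) = -443 - 1*15 = -443 - 15 = -458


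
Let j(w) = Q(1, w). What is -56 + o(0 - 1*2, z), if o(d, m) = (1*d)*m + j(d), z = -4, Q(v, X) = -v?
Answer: -49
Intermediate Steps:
j(w) = -1 (j(w) = -1*1 = -1)
o(d, m) = -1 + d*m (o(d, m) = (1*d)*m - 1 = d*m - 1 = -1 + d*m)
-56 + o(0 - 1*2, z) = -56 + (-1 + (0 - 1*2)*(-4)) = -56 + (-1 + (0 - 2)*(-4)) = -56 + (-1 - 2*(-4)) = -56 + (-1 + 8) = -56 + 7 = -49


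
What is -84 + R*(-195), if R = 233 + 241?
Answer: -92514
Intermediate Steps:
R = 474
-84 + R*(-195) = -84 + 474*(-195) = -84 - 92430 = -92514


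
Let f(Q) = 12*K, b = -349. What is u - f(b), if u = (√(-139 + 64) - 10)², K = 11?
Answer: -107 - 100*I*√3 ≈ -107.0 - 173.21*I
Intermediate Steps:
f(Q) = 132 (f(Q) = 12*11 = 132)
u = (-10 + 5*I*√3)² (u = (√(-75) - 10)² = (5*I*√3 - 10)² = (-10 + 5*I*√3)² ≈ 25.0 - 173.21*I)
u - f(b) = (25 - 100*I*√3) - 1*132 = (25 - 100*I*√3) - 132 = -107 - 100*I*√3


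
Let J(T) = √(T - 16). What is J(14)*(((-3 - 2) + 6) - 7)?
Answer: -6*I*√2 ≈ -8.4853*I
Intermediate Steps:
J(T) = √(-16 + T)
J(14)*(((-3 - 2) + 6) - 7) = √(-16 + 14)*(((-3 - 2) + 6) - 7) = √(-2)*((-5 + 6) - 7) = (I*√2)*(1 - 7) = (I*√2)*(-6) = -6*I*√2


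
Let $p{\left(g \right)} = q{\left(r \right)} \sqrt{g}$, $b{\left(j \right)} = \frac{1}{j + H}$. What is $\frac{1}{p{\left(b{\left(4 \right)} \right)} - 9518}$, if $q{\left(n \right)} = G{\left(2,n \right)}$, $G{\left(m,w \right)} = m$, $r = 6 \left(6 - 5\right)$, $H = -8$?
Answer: $- \frac{9518}{90592325} - \frac{i}{90592325} \approx -0.00010506 - 1.1038 \cdot 10^{-8} i$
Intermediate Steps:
$r = 6$ ($r = 6 \cdot 1 = 6$)
$b{\left(j \right)} = \frac{1}{-8 + j}$ ($b{\left(j \right)} = \frac{1}{j - 8} = \frac{1}{-8 + j}$)
$q{\left(n \right)} = 2$
$p{\left(g \right)} = 2 \sqrt{g}$
$\frac{1}{p{\left(b{\left(4 \right)} \right)} - 9518} = \frac{1}{2 \sqrt{\frac{1}{-8 + 4}} - 9518} = \frac{1}{2 \sqrt{\frac{1}{-4}} - 9518} = \frac{1}{2 \sqrt{- \frac{1}{4}} - 9518} = \frac{1}{2 \frac{i}{2} - 9518} = \frac{1}{i - 9518} = \frac{1}{-9518 + i} = \frac{-9518 - i}{90592325}$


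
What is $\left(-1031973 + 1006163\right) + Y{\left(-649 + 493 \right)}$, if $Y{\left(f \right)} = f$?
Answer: $-25966$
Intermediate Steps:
$\left(-1031973 + 1006163\right) + Y{\left(-649 + 493 \right)} = \left(-1031973 + 1006163\right) + \left(-649 + 493\right) = -25810 - 156 = -25966$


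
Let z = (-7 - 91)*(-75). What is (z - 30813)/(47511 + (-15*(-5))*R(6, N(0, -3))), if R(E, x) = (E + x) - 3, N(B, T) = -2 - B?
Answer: -711/1442 ≈ -0.49307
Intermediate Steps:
z = 7350 (z = -98*(-75) = 7350)
R(E, x) = -3 + E + x
(z - 30813)/(47511 + (-15*(-5))*R(6, N(0, -3))) = (7350 - 30813)/(47511 + (-15*(-5))*(-3 + 6 + (-2 - 1*0))) = -23463/(47511 + 75*(-3 + 6 + (-2 + 0))) = -23463/(47511 + 75*(-3 + 6 - 2)) = -23463/(47511 + 75*1) = -23463/(47511 + 75) = -23463/47586 = -23463*1/47586 = -711/1442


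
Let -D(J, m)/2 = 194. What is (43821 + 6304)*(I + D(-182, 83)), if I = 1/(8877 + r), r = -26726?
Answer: -347136326625/17849 ≈ -1.9449e+7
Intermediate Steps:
D(J, m) = -388 (D(J, m) = -2*194 = -388)
I = -1/17849 (I = 1/(8877 - 26726) = 1/(-17849) = -1/17849 ≈ -5.6026e-5)
(43821 + 6304)*(I + D(-182, 83)) = (43821 + 6304)*(-1/17849 - 388) = 50125*(-6925413/17849) = -347136326625/17849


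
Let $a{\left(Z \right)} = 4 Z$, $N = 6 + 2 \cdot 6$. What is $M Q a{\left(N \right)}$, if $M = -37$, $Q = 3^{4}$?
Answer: $-215784$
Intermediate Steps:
$Q = 81$
$N = 18$ ($N = 6 + 12 = 18$)
$M Q a{\left(N \right)} = \left(-37\right) 81 \cdot 4 \cdot 18 = \left(-2997\right) 72 = -215784$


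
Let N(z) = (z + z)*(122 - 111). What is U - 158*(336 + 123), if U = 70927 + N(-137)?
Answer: -4609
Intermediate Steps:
N(z) = 22*z (N(z) = (2*z)*11 = 22*z)
U = 67913 (U = 70927 + 22*(-137) = 70927 - 3014 = 67913)
U - 158*(336 + 123) = 67913 - 158*(336 + 123) = 67913 - 158*459 = 67913 - 1*72522 = 67913 - 72522 = -4609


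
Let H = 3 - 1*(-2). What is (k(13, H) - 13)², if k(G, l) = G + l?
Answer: 25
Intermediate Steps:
H = 5 (H = 3 + 2 = 5)
(k(13, H) - 13)² = ((13 + 5) - 13)² = (18 - 13)² = 5² = 25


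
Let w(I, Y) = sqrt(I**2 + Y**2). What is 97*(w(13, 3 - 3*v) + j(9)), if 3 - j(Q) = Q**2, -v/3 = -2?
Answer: -7566 + 97*sqrt(394) ≈ -5640.6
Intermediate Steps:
v = 6 (v = -3*(-2) = 6)
j(Q) = 3 - Q**2
97*(w(13, 3 - 3*v) + j(9)) = 97*(sqrt(13**2 + (3 - 3*6)**2) + (3 - 1*9**2)) = 97*(sqrt(169 + (3 - 18)**2) + (3 - 1*81)) = 97*(sqrt(169 + (-15)**2) + (3 - 81)) = 97*(sqrt(169 + 225) - 78) = 97*(sqrt(394) - 78) = 97*(-78 + sqrt(394)) = -7566 + 97*sqrt(394)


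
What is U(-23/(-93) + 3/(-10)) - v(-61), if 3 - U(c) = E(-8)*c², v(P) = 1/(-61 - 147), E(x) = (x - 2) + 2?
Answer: 136139441/44974800 ≈ 3.0270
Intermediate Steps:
E(x) = x (E(x) = (-2 + x) + 2 = x)
v(P) = -1/208 (v(P) = 1/(-208) = -1/208)
U(c) = 3 + 8*c² (U(c) = 3 - (-8)*c² = 3 + 8*c²)
U(-23/(-93) + 3/(-10)) - v(-61) = (3 + 8*(-23/(-93) + 3/(-10))²) - 1*(-1/208) = (3 + 8*(-23*(-1/93) + 3*(-⅒))²) + 1/208 = (3 + 8*(23/93 - 3/10)²) + 1/208 = (3 + 8*(-49/930)²) + 1/208 = (3 + 8*(2401/864900)) + 1/208 = (3 + 4802/216225) + 1/208 = 653477/216225 + 1/208 = 136139441/44974800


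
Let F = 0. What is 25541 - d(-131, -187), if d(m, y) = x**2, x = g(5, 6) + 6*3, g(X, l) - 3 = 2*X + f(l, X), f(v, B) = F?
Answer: 24580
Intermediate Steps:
f(v, B) = 0
g(X, l) = 3 + 2*X (g(X, l) = 3 + (2*X + 0) = 3 + 2*X)
x = 31 (x = (3 + 2*5) + 6*3 = (3 + 10) + 18 = 13 + 18 = 31)
d(m, y) = 961 (d(m, y) = 31**2 = 961)
25541 - d(-131, -187) = 25541 - 1*961 = 25541 - 961 = 24580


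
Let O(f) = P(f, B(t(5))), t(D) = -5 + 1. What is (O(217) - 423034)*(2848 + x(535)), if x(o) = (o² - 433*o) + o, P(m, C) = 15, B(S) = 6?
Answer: -24515220107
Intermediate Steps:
t(D) = -4
O(f) = 15
x(o) = o² - 432*o
(O(217) - 423034)*(2848 + x(535)) = (15 - 423034)*(2848 + 535*(-432 + 535)) = -423019*(2848 + 535*103) = -423019*(2848 + 55105) = -423019*57953 = -24515220107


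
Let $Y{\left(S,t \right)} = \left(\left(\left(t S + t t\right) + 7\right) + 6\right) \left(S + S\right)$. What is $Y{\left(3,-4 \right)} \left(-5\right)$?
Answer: $-510$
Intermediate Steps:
$Y{\left(S,t \right)} = 2 S \left(13 + t^{2} + S t\right)$ ($Y{\left(S,t \right)} = \left(\left(\left(S t + t^{2}\right) + 7\right) + 6\right) 2 S = \left(\left(\left(t^{2} + S t\right) + 7\right) + 6\right) 2 S = \left(\left(7 + t^{2} + S t\right) + 6\right) 2 S = \left(13 + t^{2} + S t\right) 2 S = 2 S \left(13 + t^{2} + S t\right)$)
$Y{\left(3,-4 \right)} \left(-5\right) = 2 \cdot 3 \left(13 + \left(-4\right)^{2} + 3 \left(-4\right)\right) \left(-5\right) = 2 \cdot 3 \left(13 + 16 - 12\right) \left(-5\right) = 2 \cdot 3 \cdot 17 \left(-5\right) = 102 \left(-5\right) = -510$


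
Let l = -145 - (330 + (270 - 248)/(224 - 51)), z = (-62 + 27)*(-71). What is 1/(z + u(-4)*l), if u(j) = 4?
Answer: 173/101117 ≈ 0.0017109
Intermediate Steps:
z = 2485 (z = -35*(-71) = 2485)
l = -82197/173 (l = -145 - (330 + 22/173) = -145 - 1*57112/173 = -145 - 57112/173 = -82197/173 ≈ -475.13)
1/(z + u(-4)*l) = 1/(2485 + 4*(-82197/173)) = 1/(2485 - 328788/173) = 1/(101117/173) = 173/101117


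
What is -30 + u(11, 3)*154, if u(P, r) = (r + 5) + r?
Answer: 1664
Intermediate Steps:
u(P, r) = 5 + 2*r (u(P, r) = (5 + r) + r = 5 + 2*r)
-30 + u(11, 3)*154 = -30 + (5 + 2*3)*154 = -30 + (5 + 6)*154 = -30 + 11*154 = -30 + 1694 = 1664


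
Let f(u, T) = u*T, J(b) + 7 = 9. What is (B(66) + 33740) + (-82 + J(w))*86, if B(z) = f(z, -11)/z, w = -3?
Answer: 26849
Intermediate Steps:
J(b) = 2 (J(b) = -7 + 9 = 2)
f(u, T) = T*u
B(z) = -11 (B(z) = (-11*z)/z = -11)
(B(66) + 33740) + (-82 + J(w))*86 = (-11 + 33740) + (-82 + 2)*86 = 33729 - 80*86 = 33729 - 6880 = 26849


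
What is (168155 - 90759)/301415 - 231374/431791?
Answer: -36320697974/130148284265 ≈ -0.27907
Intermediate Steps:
(168155 - 90759)/301415 - 231374/431791 = 77396*(1/301415) - 231374*1/431791 = 77396/301415 - 231374/431791 = -36320697974/130148284265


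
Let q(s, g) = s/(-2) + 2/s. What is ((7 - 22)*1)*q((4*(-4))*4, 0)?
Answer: -15345/32 ≈ -479.53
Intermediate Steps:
q(s, g) = 2/s - s/2 (q(s, g) = s*(-½) + 2/s = -s/2 + 2/s = 2/s - s/2)
((7 - 22)*1)*q((4*(-4))*4, 0) = ((7 - 22)*1)*(2/(((4*(-4))*4)) - 4*(-4)*4/2) = (-15*1)*(2/((-16*4)) - (-8)*4) = -15*(2/(-64) - ½*(-64)) = -15*(2*(-1/64) + 32) = -15*(-1/32 + 32) = -15*1023/32 = -15345/32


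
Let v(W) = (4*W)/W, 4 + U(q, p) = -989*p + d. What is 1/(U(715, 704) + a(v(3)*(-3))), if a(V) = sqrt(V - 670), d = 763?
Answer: -63227/43974188881 - I*sqrt(682)/483716077691 ≈ -1.4378e-6 - 5.3989e-11*I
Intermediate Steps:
U(q, p) = 759 - 989*p (U(q, p) = -4 + (-989*p + 763) = -4 + (763 - 989*p) = 759 - 989*p)
v(W) = 4
a(V) = sqrt(-670 + V)
1/(U(715, 704) + a(v(3)*(-3))) = 1/((759 - 989*704) + sqrt(-670 + 4*(-3))) = 1/((759 - 696256) + sqrt(-670 - 12)) = 1/(-695497 + sqrt(-682)) = 1/(-695497 + I*sqrt(682))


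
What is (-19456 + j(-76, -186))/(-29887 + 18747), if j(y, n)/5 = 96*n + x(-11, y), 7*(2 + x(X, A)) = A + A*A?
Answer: 366361/38990 ≈ 9.3963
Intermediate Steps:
x(X, A) = -2 + A/7 + A²/7 (x(X, A) = -2 + (A + A*A)/7 = -2 + (A + A²)/7 = -2 + (A/7 + A²/7) = -2 + A/7 + A²/7)
j(y, n) = -10 + 480*n + 5*y/7 + 5*y²/7 (j(y, n) = 5*(96*n + (-2 + y/7 + y²/7)) = 5*(-2 + 96*n + y/7 + y²/7) = -10 + 480*n + 5*y/7 + 5*y²/7)
(-19456 + j(-76, -186))/(-29887 + 18747) = (-19456 + (-10 + 480*(-186) + (5/7)*(-76) + (5/7)*(-76)²))/(-29887 + 18747) = (-19456 + (-10 - 89280 - 380/7 + (5/7)*5776))/(-11140) = (-19456 + (-10 - 89280 - 380/7 + 28880/7))*(-1/11140) = (-19456 - 596530/7)*(-1/11140) = -732722/7*(-1/11140) = 366361/38990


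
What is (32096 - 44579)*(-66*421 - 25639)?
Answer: 666904275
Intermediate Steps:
(32096 - 44579)*(-66*421 - 25639) = -12483*(-27786 - 25639) = -12483*(-53425) = 666904275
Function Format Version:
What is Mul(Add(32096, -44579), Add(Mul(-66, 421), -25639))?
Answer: 666904275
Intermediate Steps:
Mul(Add(32096, -44579), Add(Mul(-66, 421), -25639)) = Mul(-12483, Add(-27786, -25639)) = Mul(-12483, -53425) = 666904275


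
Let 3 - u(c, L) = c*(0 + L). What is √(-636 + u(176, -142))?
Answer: √24359 ≈ 156.07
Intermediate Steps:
u(c, L) = 3 - L*c (u(c, L) = 3 - c*(0 + L) = 3 - c*L = 3 - L*c)
√(-636 + u(176, -142)) = √(-636 + (3 - 1*(-142)*176)) = √(-636 + (3 + 24992)) = √(-636 + 24995) = √24359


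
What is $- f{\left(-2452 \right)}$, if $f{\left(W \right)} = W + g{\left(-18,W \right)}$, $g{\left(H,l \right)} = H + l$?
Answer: $4922$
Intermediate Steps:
$f{\left(W \right)} = -18 + 2 W$ ($f{\left(W \right)} = W + \left(-18 + W\right) = -18 + 2 W$)
$- f{\left(-2452 \right)} = - (-18 + 2 \left(-2452\right)) = - (-18 - 4904) = \left(-1\right) \left(-4922\right) = 4922$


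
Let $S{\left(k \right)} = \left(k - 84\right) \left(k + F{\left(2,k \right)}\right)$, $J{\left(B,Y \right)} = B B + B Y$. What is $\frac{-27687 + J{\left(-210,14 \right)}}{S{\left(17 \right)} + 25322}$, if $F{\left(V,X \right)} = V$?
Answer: $\frac{13473}{24049} \approx 0.56023$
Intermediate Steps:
$J{\left(B,Y \right)} = B^{2} + B Y$
$S{\left(k \right)} = \left(-84 + k\right) \left(2 + k\right)$ ($S{\left(k \right)} = \left(k - 84\right) \left(k + 2\right) = \left(-84 + k\right) \left(2 + k\right)$)
$\frac{-27687 + J{\left(-210,14 \right)}}{S{\left(17 \right)} + 25322} = \frac{-27687 - 210 \left(-210 + 14\right)}{\left(-168 + 17^{2} - 1394\right) + 25322} = \frac{-27687 - -41160}{\left(-168 + 289 - 1394\right) + 25322} = \frac{-27687 + 41160}{-1273 + 25322} = \frac{13473}{24049}$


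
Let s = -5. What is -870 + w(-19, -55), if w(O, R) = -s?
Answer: -865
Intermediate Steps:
w(O, R) = 5 (w(O, R) = -1*(-5) = 5)
-870 + w(-19, -55) = -870 + 5 = -865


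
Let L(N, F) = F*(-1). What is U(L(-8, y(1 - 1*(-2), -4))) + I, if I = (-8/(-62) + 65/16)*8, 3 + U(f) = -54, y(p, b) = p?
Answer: -1455/62 ≈ -23.468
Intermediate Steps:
L(N, F) = -F
U(f) = -57 (U(f) = -3 - 54 = -57)
I = 2079/62 (I = (-8*(-1/62) + 65*(1/16))*8 = (4/31 + 65/16)*8 = (2079/496)*8 = 2079/62 ≈ 33.532)
U(L(-8, y(1 - 1*(-2), -4))) + I = -57 + 2079/62 = -1455/62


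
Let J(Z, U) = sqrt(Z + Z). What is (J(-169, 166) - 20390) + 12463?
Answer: -7927 + 13*I*sqrt(2) ≈ -7927.0 + 18.385*I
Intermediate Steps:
J(Z, U) = sqrt(2)*sqrt(Z) (J(Z, U) = sqrt(2*Z) = sqrt(2)*sqrt(Z))
(J(-169, 166) - 20390) + 12463 = (sqrt(2)*sqrt(-169) - 20390) + 12463 = (sqrt(2)*(13*I) - 20390) + 12463 = (13*I*sqrt(2) - 20390) + 12463 = (-20390 + 13*I*sqrt(2)) + 12463 = -7927 + 13*I*sqrt(2)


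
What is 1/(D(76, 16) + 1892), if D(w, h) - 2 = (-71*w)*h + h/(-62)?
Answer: -31/2617710 ≈ -1.1842e-5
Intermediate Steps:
D(w, h) = 2 - h/62 - 71*h*w (D(w, h) = 2 + ((-71*w)*h + h/(-62)) = 2 + (-71*h*w + h*(-1/62)) = 2 + (-71*h*w - h/62) = 2 + (-h/62 - 71*h*w) = 2 - h/62 - 71*h*w)
1/(D(76, 16) + 1892) = 1/((2 - 1/62*16 - 71*16*76) + 1892) = 1/((2 - 8/31 - 86336) + 1892) = 1/(-2676362/31 + 1892) = 1/(-2617710/31) = -31/2617710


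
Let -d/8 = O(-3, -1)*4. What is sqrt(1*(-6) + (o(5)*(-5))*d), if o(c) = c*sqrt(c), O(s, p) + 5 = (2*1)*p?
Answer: sqrt(-6 - 5600*sqrt(5)) ≈ 111.93*I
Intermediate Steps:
O(s, p) = -5 + 2*p (O(s, p) = -5 + (2*1)*p = -5 + 2*p)
d = 224 (d = -8*(-5 + 2*(-1))*4 = -8*(-5 - 2)*4 = -(-56)*4 = -8*(-28) = 224)
o(c) = c**(3/2)
sqrt(1*(-6) + (o(5)*(-5))*d) = sqrt(1*(-6) + (5**(3/2)*(-5))*224) = sqrt(-6 + ((5*sqrt(5))*(-5))*224) = sqrt(-6 - 25*sqrt(5)*224) = sqrt(-6 - 5600*sqrt(5))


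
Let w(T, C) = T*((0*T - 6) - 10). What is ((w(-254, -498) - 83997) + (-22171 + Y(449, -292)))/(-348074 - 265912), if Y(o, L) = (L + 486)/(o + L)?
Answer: 2671689/16065967 ≈ 0.16630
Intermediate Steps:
Y(o, L) = (486 + L)/(L + o)
w(T, C) = -16*T (w(T, C) = T*((0 - 6) - 10) = T*(-6 - 10) = T*(-16) = -16*T)
((w(-254, -498) - 83997) + (-22171 + Y(449, -292)))/(-348074 - 265912) = ((-16*(-254) - 83997) + (-22171 + (486 - 292)/(-292 + 449)))/(-348074 - 265912) = ((4064 - 83997) + (-22171 + 194/157))/(-613986) = (-79933 + (-22171 + (1/157)*194))*(-1/613986) = (-79933 + (-22171 + 194/157))*(-1/613986) = (-79933 - 3480653/157)*(-1/613986) = -16030134/157*(-1/613986) = 2671689/16065967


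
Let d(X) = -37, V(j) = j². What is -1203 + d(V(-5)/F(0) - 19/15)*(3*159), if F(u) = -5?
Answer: -18852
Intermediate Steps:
-1203 + d(V(-5)/F(0) - 19/15)*(3*159) = -1203 - 111*159 = -1203 - 37*477 = -1203 - 17649 = -18852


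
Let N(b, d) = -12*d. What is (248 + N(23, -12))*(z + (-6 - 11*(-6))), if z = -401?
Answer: -133672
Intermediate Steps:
(248 + N(23, -12))*(z + (-6 - 11*(-6))) = (248 - 12*(-12))*(-401 + (-6 - 11*(-6))) = (248 + 144)*(-401 + (-6 + 66)) = 392*(-401 + 60) = 392*(-341) = -133672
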